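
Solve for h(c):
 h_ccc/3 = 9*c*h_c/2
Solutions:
 h(c) = C1 + Integral(C2*airyai(3*2^(2/3)*c/2) + C3*airybi(3*2^(2/3)*c/2), c)


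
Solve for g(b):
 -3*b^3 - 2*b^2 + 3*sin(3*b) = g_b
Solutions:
 g(b) = C1 - 3*b^4/4 - 2*b^3/3 - cos(3*b)


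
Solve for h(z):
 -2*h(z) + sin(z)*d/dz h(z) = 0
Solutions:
 h(z) = C1*(cos(z) - 1)/(cos(z) + 1)


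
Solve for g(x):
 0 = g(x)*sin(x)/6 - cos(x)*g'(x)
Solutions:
 g(x) = C1/cos(x)^(1/6)


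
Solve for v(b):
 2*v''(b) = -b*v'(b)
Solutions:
 v(b) = C1 + C2*erf(b/2)


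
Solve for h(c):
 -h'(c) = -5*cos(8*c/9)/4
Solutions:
 h(c) = C1 + 45*sin(8*c/9)/32


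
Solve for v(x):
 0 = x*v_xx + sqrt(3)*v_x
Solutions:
 v(x) = C1 + C2*x^(1 - sqrt(3))


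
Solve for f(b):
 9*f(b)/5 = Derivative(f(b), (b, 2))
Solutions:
 f(b) = C1*exp(-3*sqrt(5)*b/5) + C2*exp(3*sqrt(5)*b/5)


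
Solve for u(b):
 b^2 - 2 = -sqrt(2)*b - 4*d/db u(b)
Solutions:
 u(b) = C1 - b^3/12 - sqrt(2)*b^2/8 + b/2


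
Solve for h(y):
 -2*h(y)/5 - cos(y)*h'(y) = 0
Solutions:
 h(y) = C1*(sin(y) - 1)^(1/5)/(sin(y) + 1)^(1/5)


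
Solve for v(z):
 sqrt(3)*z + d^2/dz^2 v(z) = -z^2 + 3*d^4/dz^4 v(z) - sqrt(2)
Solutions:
 v(z) = C1 + C2*z + C3*exp(-sqrt(3)*z/3) + C4*exp(sqrt(3)*z/3) - z^4/12 - sqrt(3)*z^3/6 + z^2*(-3 - sqrt(2)/2)


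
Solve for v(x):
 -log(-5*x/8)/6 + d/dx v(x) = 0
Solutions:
 v(x) = C1 + x*log(-x)/6 + x*(-3*log(2) - 1 + log(5))/6


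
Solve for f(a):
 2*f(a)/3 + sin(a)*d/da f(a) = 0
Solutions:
 f(a) = C1*(cos(a) + 1)^(1/3)/(cos(a) - 1)^(1/3)


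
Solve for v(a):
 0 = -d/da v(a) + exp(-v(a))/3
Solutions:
 v(a) = log(C1 + a/3)


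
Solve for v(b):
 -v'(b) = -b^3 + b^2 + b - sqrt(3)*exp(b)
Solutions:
 v(b) = C1 + b^4/4 - b^3/3 - b^2/2 + sqrt(3)*exp(b)


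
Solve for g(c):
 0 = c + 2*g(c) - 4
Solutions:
 g(c) = 2 - c/2


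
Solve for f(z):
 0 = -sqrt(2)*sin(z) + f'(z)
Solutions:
 f(z) = C1 - sqrt(2)*cos(z)


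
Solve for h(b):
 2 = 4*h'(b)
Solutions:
 h(b) = C1 + b/2


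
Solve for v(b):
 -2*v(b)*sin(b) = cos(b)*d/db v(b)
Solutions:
 v(b) = C1*cos(b)^2


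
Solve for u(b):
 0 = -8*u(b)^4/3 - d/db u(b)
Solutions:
 u(b) = (-1 - sqrt(3)*I)*(1/(C1 + 8*b))^(1/3)/2
 u(b) = (-1 + sqrt(3)*I)*(1/(C1 + 8*b))^(1/3)/2
 u(b) = (1/(C1 + 8*b))^(1/3)


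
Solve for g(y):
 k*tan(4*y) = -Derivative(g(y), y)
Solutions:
 g(y) = C1 + k*log(cos(4*y))/4


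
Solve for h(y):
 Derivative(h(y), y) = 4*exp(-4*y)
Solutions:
 h(y) = C1 - exp(-4*y)


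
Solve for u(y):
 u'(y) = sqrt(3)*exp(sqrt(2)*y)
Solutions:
 u(y) = C1 + sqrt(6)*exp(sqrt(2)*y)/2


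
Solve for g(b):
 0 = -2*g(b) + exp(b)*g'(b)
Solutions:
 g(b) = C1*exp(-2*exp(-b))


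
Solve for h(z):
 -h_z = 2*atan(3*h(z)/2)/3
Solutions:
 Integral(1/atan(3*_y/2), (_y, h(z))) = C1 - 2*z/3


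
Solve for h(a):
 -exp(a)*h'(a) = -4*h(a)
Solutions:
 h(a) = C1*exp(-4*exp(-a))


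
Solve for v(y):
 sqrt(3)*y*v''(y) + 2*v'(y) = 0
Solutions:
 v(y) = C1 + C2*y^(1 - 2*sqrt(3)/3)


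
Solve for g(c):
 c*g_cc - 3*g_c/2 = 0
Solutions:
 g(c) = C1 + C2*c^(5/2)


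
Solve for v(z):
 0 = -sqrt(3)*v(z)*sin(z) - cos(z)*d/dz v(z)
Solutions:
 v(z) = C1*cos(z)^(sqrt(3))


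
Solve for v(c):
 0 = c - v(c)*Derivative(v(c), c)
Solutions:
 v(c) = -sqrt(C1 + c^2)
 v(c) = sqrt(C1 + c^2)


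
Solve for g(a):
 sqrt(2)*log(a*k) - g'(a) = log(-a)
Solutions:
 g(a) = C1 + a*(sqrt(2)*log(-k) - sqrt(2) + 1) - a*(1 - sqrt(2))*log(-a)


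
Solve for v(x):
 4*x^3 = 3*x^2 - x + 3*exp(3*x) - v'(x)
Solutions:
 v(x) = C1 - x^4 + x^3 - x^2/2 + exp(3*x)


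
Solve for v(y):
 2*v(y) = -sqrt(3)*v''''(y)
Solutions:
 v(y) = (C1*sin(2^(3/4)*3^(7/8)*y/6) + C2*cos(2^(3/4)*3^(7/8)*y/6))*exp(-2^(3/4)*3^(7/8)*y/6) + (C3*sin(2^(3/4)*3^(7/8)*y/6) + C4*cos(2^(3/4)*3^(7/8)*y/6))*exp(2^(3/4)*3^(7/8)*y/6)


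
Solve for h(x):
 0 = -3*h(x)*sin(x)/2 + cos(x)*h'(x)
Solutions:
 h(x) = C1/cos(x)^(3/2)


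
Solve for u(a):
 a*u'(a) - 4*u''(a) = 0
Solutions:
 u(a) = C1 + C2*erfi(sqrt(2)*a/4)


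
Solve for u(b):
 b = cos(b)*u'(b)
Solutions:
 u(b) = C1 + Integral(b/cos(b), b)


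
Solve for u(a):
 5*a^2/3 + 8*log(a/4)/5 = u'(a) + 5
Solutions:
 u(a) = C1 + 5*a^3/9 + 8*a*log(a)/5 - 33*a/5 - 16*a*log(2)/5


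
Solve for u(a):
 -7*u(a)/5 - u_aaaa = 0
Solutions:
 u(a) = (C1*sin(sqrt(2)*5^(3/4)*7^(1/4)*a/10) + C2*cos(sqrt(2)*5^(3/4)*7^(1/4)*a/10))*exp(-sqrt(2)*5^(3/4)*7^(1/4)*a/10) + (C3*sin(sqrt(2)*5^(3/4)*7^(1/4)*a/10) + C4*cos(sqrt(2)*5^(3/4)*7^(1/4)*a/10))*exp(sqrt(2)*5^(3/4)*7^(1/4)*a/10)


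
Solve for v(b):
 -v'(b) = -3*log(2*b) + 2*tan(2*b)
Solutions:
 v(b) = C1 + 3*b*log(b) - 3*b + 3*b*log(2) + log(cos(2*b))


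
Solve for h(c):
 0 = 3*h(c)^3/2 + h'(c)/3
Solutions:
 h(c) = -sqrt(-1/(C1 - 9*c))
 h(c) = sqrt(-1/(C1 - 9*c))


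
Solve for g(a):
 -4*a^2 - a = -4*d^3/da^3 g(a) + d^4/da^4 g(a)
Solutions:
 g(a) = C1 + C2*a + C3*a^2 + C4*exp(4*a) + a^5/60 + a^4/32 + a^3/32


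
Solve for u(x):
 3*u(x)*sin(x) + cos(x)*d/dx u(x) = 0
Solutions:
 u(x) = C1*cos(x)^3


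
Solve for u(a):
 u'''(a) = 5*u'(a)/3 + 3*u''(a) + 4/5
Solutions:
 u(a) = C1 + C2*exp(a*(9 - sqrt(141))/6) + C3*exp(a*(9 + sqrt(141))/6) - 12*a/25


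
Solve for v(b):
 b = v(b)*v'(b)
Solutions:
 v(b) = -sqrt(C1 + b^2)
 v(b) = sqrt(C1 + b^2)


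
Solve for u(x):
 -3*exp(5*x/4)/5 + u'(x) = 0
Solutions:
 u(x) = C1 + 12*exp(5*x/4)/25


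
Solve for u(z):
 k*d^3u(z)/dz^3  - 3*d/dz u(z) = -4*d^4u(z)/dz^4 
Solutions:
 u(z) = C1 + C2*exp(-z*(k^2/(k^3 + sqrt(-k^6 + (k^3 - 648)^2) - 648)^(1/3) + k + (k^3 + sqrt(-k^6 + (k^3 - 648)^2) - 648)^(1/3))/12) + C3*exp(z*(-4*k^2/((-1 + sqrt(3)*I)*(k^3 + sqrt(-k^6 + (k^3 - 648)^2) - 648)^(1/3)) - 2*k + (k^3 + sqrt(-k^6 + (k^3 - 648)^2) - 648)^(1/3) - sqrt(3)*I*(k^3 + sqrt(-k^6 + (k^3 - 648)^2) - 648)^(1/3))/24) + C4*exp(z*(4*k^2/((1 + sqrt(3)*I)*(k^3 + sqrt(-k^6 + (k^3 - 648)^2) - 648)^(1/3)) - 2*k + (k^3 + sqrt(-k^6 + (k^3 - 648)^2) - 648)^(1/3) + sqrt(3)*I*(k^3 + sqrt(-k^6 + (k^3 - 648)^2) - 648)^(1/3))/24)


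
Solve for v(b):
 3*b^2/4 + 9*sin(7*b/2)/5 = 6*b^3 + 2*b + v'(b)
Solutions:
 v(b) = C1 - 3*b^4/2 + b^3/4 - b^2 - 18*cos(7*b/2)/35


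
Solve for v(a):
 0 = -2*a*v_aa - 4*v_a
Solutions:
 v(a) = C1 + C2/a


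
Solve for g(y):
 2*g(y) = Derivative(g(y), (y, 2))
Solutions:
 g(y) = C1*exp(-sqrt(2)*y) + C2*exp(sqrt(2)*y)


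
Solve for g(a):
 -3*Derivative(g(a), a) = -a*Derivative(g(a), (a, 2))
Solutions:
 g(a) = C1 + C2*a^4


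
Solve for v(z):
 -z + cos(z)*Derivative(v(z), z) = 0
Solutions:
 v(z) = C1 + Integral(z/cos(z), z)


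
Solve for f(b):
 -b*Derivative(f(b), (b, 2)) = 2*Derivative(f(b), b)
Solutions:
 f(b) = C1 + C2/b


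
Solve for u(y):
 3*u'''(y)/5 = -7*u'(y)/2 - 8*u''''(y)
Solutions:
 u(y) = C1 + C2*exp(y*(-2 + (20*sqrt(490070) + 14001)^(-1/3) + (20*sqrt(490070) + 14001)^(1/3))/80)*sin(sqrt(3)*y*(-(20*sqrt(490070) + 14001)^(1/3) + (20*sqrt(490070) + 14001)^(-1/3))/80) + C3*exp(y*(-2 + (20*sqrt(490070) + 14001)^(-1/3) + (20*sqrt(490070) + 14001)^(1/3))/80)*cos(sqrt(3)*y*(-(20*sqrt(490070) + 14001)^(1/3) + (20*sqrt(490070) + 14001)^(-1/3))/80) + C4*exp(-y*((20*sqrt(490070) + 14001)^(-1/3) + 1 + (20*sqrt(490070) + 14001)^(1/3))/40)


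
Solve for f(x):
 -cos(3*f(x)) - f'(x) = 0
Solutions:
 f(x) = -asin((C1 + exp(6*x))/(C1 - exp(6*x)))/3 + pi/3
 f(x) = asin((C1 + exp(6*x))/(C1 - exp(6*x)))/3


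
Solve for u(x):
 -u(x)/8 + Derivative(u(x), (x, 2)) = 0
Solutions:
 u(x) = C1*exp(-sqrt(2)*x/4) + C2*exp(sqrt(2)*x/4)


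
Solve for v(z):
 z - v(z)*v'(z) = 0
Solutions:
 v(z) = -sqrt(C1 + z^2)
 v(z) = sqrt(C1 + z^2)


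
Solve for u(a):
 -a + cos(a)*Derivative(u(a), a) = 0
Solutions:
 u(a) = C1 + Integral(a/cos(a), a)


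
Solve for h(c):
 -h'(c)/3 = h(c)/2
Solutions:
 h(c) = C1*exp(-3*c/2)


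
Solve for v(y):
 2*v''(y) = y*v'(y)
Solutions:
 v(y) = C1 + C2*erfi(y/2)


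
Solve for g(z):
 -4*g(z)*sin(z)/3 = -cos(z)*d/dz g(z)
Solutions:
 g(z) = C1/cos(z)^(4/3)


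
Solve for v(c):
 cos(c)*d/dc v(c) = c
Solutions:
 v(c) = C1 + Integral(c/cos(c), c)


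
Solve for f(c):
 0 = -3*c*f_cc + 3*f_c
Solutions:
 f(c) = C1 + C2*c^2


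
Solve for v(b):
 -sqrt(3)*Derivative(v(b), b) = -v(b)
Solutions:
 v(b) = C1*exp(sqrt(3)*b/3)


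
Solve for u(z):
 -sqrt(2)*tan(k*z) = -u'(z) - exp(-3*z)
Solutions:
 u(z) = C1 - Piecewise((-exp(-3*z)/3 - sqrt(2)*log(tan(k*z)^2 + 1)/(2*k), Ne(k, 0)), (-exp(-3*z)/3, True))


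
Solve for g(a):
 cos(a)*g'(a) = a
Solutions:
 g(a) = C1 + Integral(a/cos(a), a)


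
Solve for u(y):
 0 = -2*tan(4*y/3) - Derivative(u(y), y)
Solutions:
 u(y) = C1 + 3*log(cos(4*y/3))/2


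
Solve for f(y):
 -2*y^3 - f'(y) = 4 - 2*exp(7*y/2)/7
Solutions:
 f(y) = C1 - y^4/2 - 4*y + 4*exp(7*y/2)/49


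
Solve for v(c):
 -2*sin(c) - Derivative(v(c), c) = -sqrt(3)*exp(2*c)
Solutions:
 v(c) = C1 + sqrt(3)*exp(2*c)/2 + 2*cos(c)


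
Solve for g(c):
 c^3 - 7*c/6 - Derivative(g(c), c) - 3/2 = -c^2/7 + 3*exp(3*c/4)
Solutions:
 g(c) = C1 + c^4/4 + c^3/21 - 7*c^2/12 - 3*c/2 - 4*exp(3*c/4)


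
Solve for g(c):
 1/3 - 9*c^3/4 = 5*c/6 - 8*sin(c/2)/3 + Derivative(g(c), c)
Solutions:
 g(c) = C1 - 9*c^4/16 - 5*c^2/12 + c/3 - 16*cos(c/2)/3


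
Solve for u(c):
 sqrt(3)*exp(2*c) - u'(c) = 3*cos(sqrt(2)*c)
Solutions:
 u(c) = C1 + sqrt(3)*exp(2*c)/2 - 3*sqrt(2)*sin(sqrt(2)*c)/2


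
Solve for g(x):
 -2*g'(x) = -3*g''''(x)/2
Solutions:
 g(x) = C1 + C4*exp(6^(2/3)*x/3) + (C2*sin(2^(2/3)*3^(1/6)*x/2) + C3*cos(2^(2/3)*3^(1/6)*x/2))*exp(-6^(2/3)*x/6)


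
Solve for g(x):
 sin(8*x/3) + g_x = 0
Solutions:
 g(x) = C1 + 3*cos(8*x/3)/8


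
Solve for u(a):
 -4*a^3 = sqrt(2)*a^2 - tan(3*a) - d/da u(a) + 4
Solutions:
 u(a) = C1 + a^4 + sqrt(2)*a^3/3 + 4*a + log(cos(3*a))/3


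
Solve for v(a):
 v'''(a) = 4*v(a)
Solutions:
 v(a) = C3*exp(2^(2/3)*a) + (C1*sin(2^(2/3)*sqrt(3)*a/2) + C2*cos(2^(2/3)*sqrt(3)*a/2))*exp(-2^(2/3)*a/2)


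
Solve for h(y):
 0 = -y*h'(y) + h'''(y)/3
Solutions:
 h(y) = C1 + Integral(C2*airyai(3^(1/3)*y) + C3*airybi(3^(1/3)*y), y)


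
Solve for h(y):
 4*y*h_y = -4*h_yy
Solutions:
 h(y) = C1 + C2*erf(sqrt(2)*y/2)


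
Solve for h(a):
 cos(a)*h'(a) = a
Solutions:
 h(a) = C1 + Integral(a/cos(a), a)


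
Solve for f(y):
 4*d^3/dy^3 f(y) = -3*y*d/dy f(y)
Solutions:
 f(y) = C1 + Integral(C2*airyai(-6^(1/3)*y/2) + C3*airybi(-6^(1/3)*y/2), y)


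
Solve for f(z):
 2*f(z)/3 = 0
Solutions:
 f(z) = 0


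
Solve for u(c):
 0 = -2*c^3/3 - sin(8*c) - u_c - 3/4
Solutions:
 u(c) = C1 - c^4/6 - 3*c/4 + cos(8*c)/8


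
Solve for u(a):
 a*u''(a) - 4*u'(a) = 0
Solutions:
 u(a) = C1 + C2*a^5


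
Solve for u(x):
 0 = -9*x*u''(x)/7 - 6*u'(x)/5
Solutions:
 u(x) = C1 + C2*x^(1/15)


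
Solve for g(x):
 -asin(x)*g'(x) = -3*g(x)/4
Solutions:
 g(x) = C1*exp(3*Integral(1/asin(x), x)/4)


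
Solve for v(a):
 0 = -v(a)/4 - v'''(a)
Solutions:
 v(a) = C3*exp(-2^(1/3)*a/2) + (C1*sin(2^(1/3)*sqrt(3)*a/4) + C2*cos(2^(1/3)*sqrt(3)*a/4))*exp(2^(1/3)*a/4)


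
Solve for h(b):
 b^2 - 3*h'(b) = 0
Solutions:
 h(b) = C1 + b^3/9


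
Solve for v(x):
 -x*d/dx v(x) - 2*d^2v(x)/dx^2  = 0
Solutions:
 v(x) = C1 + C2*erf(x/2)


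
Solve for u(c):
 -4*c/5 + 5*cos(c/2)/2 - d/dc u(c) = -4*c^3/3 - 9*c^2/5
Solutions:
 u(c) = C1 + c^4/3 + 3*c^3/5 - 2*c^2/5 + 5*sin(c/2)


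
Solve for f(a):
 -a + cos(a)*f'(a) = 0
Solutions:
 f(a) = C1 + Integral(a/cos(a), a)


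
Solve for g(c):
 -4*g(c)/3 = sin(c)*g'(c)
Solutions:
 g(c) = C1*(cos(c) + 1)^(2/3)/(cos(c) - 1)^(2/3)


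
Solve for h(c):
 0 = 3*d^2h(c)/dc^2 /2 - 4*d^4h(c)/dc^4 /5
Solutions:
 h(c) = C1 + C2*c + C3*exp(-sqrt(30)*c/4) + C4*exp(sqrt(30)*c/4)


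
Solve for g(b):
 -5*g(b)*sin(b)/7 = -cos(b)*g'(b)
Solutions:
 g(b) = C1/cos(b)^(5/7)


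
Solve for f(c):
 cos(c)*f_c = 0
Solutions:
 f(c) = C1


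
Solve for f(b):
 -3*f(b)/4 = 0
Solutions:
 f(b) = 0


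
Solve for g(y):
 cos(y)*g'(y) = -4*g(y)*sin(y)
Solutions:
 g(y) = C1*cos(y)^4


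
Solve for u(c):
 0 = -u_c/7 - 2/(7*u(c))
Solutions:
 u(c) = -sqrt(C1 - 4*c)
 u(c) = sqrt(C1 - 4*c)


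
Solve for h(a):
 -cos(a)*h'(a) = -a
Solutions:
 h(a) = C1 + Integral(a/cos(a), a)


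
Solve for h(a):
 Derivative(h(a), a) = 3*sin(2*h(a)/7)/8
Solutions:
 -3*a/8 + 7*log(cos(2*h(a)/7) - 1)/4 - 7*log(cos(2*h(a)/7) + 1)/4 = C1


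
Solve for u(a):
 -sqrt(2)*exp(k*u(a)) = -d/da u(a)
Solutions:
 u(a) = Piecewise((log(-1/(C1*k + sqrt(2)*a*k))/k, Ne(k, 0)), (nan, True))
 u(a) = Piecewise((C1 + sqrt(2)*a, Eq(k, 0)), (nan, True))


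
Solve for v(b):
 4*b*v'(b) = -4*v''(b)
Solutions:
 v(b) = C1 + C2*erf(sqrt(2)*b/2)


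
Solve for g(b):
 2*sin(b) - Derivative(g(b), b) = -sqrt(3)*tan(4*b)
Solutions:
 g(b) = C1 - sqrt(3)*log(cos(4*b))/4 - 2*cos(b)


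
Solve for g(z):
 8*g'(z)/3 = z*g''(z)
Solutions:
 g(z) = C1 + C2*z^(11/3)


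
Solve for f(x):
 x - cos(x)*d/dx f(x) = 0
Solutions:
 f(x) = C1 + Integral(x/cos(x), x)


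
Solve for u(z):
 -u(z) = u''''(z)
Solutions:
 u(z) = (C1*sin(sqrt(2)*z/2) + C2*cos(sqrt(2)*z/2))*exp(-sqrt(2)*z/2) + (C3*sin(sqrt(2)*z/2) + C4*cos(sqrt(2)*z/2))*exp(sqrt(2)*z/2)


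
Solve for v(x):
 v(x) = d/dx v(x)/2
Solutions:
 v(x) = C1*exp(2*x)


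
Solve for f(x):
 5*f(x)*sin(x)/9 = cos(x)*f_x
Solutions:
 f(x) = C1/cos(x)^(5/9)


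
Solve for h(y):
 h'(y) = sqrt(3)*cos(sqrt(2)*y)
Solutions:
 h(y) = C1 + sqrt(6)*sin(sqrt(2)*y)/2


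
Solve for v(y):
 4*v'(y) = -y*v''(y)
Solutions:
 v(y) = C1 + C2/y^3


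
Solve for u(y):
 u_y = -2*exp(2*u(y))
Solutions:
 u(y) = log(-sqrt(-1/(C1 - 2*y))) - log(2)/2
 u(y) = log(-1/(C1 - 2*y))/2 - log(2)/2


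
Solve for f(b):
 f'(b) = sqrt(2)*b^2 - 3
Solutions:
 f(b) = C1 + sqrt(2)*b^3/3 - 3*b


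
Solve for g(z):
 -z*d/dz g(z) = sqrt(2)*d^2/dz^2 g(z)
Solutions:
 g(z) = C1 + C2*erf(2^(1/4)*z/2)


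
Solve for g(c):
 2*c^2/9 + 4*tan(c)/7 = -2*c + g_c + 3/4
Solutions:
 g(c) = C1 + 2*c^3/27 + c^2 - 3*c/4 - 4*log(cos(c))/7


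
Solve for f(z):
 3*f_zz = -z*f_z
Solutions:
 f(z) = C1 + C2*erf(sqrt(6)*z/6)


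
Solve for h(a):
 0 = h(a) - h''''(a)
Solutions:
 h(a) = C1*exp(-a) + C2*exp(a) + C3*sin(a) + C4*cos(a)


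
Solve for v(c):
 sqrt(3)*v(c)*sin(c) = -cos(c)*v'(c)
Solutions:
 v(c) = C1*cos(c)^(sqrt(3))


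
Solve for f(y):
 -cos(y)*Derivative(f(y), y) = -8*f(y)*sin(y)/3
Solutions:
 f(y) = C1/cos(y)^(8/3)


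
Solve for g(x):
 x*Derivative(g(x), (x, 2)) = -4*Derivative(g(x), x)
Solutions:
 g(x) = C1 + C2/x^3


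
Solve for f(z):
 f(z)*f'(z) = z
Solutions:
 f(z) = -sqrt(C1 + z^2)
 f(z) = sqrt(C1 + z^2)


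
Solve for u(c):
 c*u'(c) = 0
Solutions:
 u(c) = C1


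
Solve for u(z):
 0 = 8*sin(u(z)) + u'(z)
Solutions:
 u(z) = -acos((-C1 - exp(16*z))/(C1 - exp(16*z))) + 2*pi
 u(z) = acos((-C1 - exp(16*z))/(C1 - exp(16*z)))


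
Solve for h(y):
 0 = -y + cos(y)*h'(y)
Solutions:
 h(y) = C1 + Integral(y/cos(y), y)


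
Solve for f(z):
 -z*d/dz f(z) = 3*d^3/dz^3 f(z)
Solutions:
 f(z) = C1 + Integral(C2*airyai(-3^(2/3)*z/3) + C3*airybi(-3^(2/3)*z/3), z)


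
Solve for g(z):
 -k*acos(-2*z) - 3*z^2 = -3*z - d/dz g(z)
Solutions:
 g(z) = C1 + k*(z*acos(-2*z) + sqrt(1 - 4*z^2)/2) + z^3 - 3*z^2/2


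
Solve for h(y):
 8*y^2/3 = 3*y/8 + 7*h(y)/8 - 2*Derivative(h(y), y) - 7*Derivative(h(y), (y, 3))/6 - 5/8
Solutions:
 h(y) = C1*exp(7^(1/3)*y*(-(147 + sqrt(50281))^(1/3) + 16*7^(1/3)/(147 + sqrt(50281))^(1/3))/28)*sin(sqrt(3)*7^(1/3)*y*(16*7^(1/3)/(147 + sqrt(50281))^(1/3) + (147 + sqrt(50281))^(1/3))/28) + C2*exp(7^(1/3)*y*(-(147 + sqrt(50281))^(1/3) + 16*7^(1/3)/(147 + sqrt(50281))^(1/3))/28)*cos(sqrt(3)*7^(1/3)*y*(16*7^(1/3)/(147 + sqrt(50281))^(1/3) + (147 + sqrt(50281))^(1/3))/28) + C3*exp(-7^(1/3)*y*(-(147 + sqrt(50281))^(1/3) + 16*7^(1/3)/(147 + sqrt(50281))^(1/3))/14) + 64*y^2/21 + 1985*y/147 + 32495/1029


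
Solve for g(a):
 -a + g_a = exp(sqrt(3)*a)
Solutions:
 g(a) = C1 + a^2/2 + sqrt(3)*exp(sqrt(3)*a)/3


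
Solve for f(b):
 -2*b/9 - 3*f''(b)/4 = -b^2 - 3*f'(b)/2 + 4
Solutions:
 f(b) = C1 + C2*exp(2*b) - 2*b^3/9 - 7*b^2/27 + 65*b/27


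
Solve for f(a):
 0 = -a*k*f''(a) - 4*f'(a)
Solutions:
 f(a) = C1 + a^(((re(k) - 4)*re(k) + im(k)^2)/(re(k)^2 + im(k)^2))*(C2*sin(4*log(a)*Abs(im(k))/(re(k)^2 + im(k)^2)) + C3*cos(4*log(a)*im(k)/(re(k)^2 + im(k)^2)))


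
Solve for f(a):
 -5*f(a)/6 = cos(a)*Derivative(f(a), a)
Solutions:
 f(a) = C1*(sin(a) - 1)^(5/12)/(sin(a) + 1)^(5/12)


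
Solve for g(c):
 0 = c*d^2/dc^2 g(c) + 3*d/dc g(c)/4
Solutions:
 g(c) = C1 + C2*c^(1/4)


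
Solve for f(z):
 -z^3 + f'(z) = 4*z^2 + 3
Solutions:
 f(z) = C1 + z^4/4 + 4*z^3/3 + 3*z


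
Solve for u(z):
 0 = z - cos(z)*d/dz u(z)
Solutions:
 u(z) = C1 + Integral(z/cos(z), z)


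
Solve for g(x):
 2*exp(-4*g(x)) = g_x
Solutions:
 g(x) = log(-I*(C1 + 8*x)^(1/4))
 g(x) = log(I*(C1 + 8*x)^(1/4))
 g(x) = log(-(C1 + 8*x)^(1/4))
 g(x) = log(C1 + 8*x)/4


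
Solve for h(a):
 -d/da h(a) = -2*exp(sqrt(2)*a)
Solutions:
 h(a) = C1 + sqrt(2)*exp(sqrt(2)*a)


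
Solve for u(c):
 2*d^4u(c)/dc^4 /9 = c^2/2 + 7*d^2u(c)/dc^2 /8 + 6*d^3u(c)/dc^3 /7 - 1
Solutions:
 u(c) = C1 + C2*c + C3*exp(3*c*(18 - sqrt(667))/28) + C4*exp(3*c*(18 + sqrt(667))/28) - c^4/21 + 64*c^3/343 - 18460*c^2/151263


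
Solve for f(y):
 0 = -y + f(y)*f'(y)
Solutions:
 f(y) = -sqrt(C1 + y^2)
 f(y) = sqrt(C1 + y^2)


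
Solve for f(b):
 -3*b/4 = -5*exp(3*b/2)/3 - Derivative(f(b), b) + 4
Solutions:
 f(b) = C1 + 3*b^2/8 + 4*b - 10*exp(3*b/2)/9


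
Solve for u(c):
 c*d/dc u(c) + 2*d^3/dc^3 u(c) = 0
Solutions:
 u(c) = C1 + Integral(C2*airyai(-2^(2/3)*c/2) + C3*airybi(-2^(2/3)*c/2), c)


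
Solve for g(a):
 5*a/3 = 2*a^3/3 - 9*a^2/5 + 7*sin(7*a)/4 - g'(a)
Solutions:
 g(a) = C1 + a^4/6 - 3*a^3/5 - 5*a^2/6 - cos(7*a)/4


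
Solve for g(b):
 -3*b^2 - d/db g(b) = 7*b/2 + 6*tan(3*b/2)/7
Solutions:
 g(b) = C1 - b^3 - 7*b^2/4 + 4*log(cos(3*b/2))/7


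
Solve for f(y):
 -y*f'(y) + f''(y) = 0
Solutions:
 f(y) = C1 + C2*erfi(sqrt(2)*y/2)


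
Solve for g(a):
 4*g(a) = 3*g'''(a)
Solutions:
 g(a) = C3*exp(6^(2/3)*a/3) + (C1*sin(2^(2/3)*3^(1/6)*a/2) + C2*cos(2^(2/3)*3^(1/6)*a/2))*exp(-6^(2/3)*a/6)


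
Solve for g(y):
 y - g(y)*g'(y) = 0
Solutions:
 g(y) = -sqrt(C1 + y^2)
 g(y) = sqrt(C1 + y^2)


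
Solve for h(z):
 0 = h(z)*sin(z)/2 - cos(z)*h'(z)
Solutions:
 h(z) = C1/sqrt(cos(z))


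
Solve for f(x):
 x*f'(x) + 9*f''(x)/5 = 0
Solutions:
 f(x) = C1 + C2*erf(sqrt(10)*x/6)


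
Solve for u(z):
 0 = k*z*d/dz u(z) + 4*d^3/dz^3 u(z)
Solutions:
 u(z) = C1 + Integral(C2*airyai(2^(1/3)*z*(-k)^(1/3)/2) + C3*airybi(2^(1/3)*z*(-k)^(1/3)/2), z)


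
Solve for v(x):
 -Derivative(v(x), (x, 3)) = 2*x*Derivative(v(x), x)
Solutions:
 v(x) = C1 + Integral(C2*airyai(-2^(1/3)*x) + C3*airybi(-2^(1/3)*x), x)


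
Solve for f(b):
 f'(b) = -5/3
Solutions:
 f(b) = C1 - 5*b/3


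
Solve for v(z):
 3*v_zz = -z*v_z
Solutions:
 v(z) = C1 + C2*erf(sqrt(6)*z/6)


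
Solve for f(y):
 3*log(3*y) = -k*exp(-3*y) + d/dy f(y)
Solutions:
 f(y) = C1 - k*exp(-3*y)/3 + 3*y*log(y) + 3*y*(-1 + log(3))


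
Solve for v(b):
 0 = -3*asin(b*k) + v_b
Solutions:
 v(b) = C1 + 3*Piecewise((b*asin(b*k) + sqrt(-b^2*k^2 + 1)/k, Ne(k, 0)), (0, True))


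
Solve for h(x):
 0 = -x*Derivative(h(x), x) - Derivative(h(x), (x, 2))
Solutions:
 h(x) = C1 + C2*erf(sqrt(2)*x/2)


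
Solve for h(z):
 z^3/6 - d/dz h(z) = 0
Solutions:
 h(z) = C1 + z^4/24


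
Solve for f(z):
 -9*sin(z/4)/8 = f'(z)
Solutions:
 f(z) = C1 + 9*cos(z/4)/2


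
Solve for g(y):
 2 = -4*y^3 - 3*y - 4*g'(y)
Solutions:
 g(y) = C1 - y^4/4 - 3*y^2/8 - y/2


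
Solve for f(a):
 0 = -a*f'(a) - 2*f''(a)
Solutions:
 f(a) = C1 + C2*erf(a/2)


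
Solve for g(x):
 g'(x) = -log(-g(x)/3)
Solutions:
 Integral(1/(log(-_y) - log(3)), (_y, g(x))) = C1 - x


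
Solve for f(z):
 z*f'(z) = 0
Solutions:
 f(z) = C1


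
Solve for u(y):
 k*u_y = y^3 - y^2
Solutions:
 u(y) = C1 + y^4/(4*k) - y^3/(3*k)


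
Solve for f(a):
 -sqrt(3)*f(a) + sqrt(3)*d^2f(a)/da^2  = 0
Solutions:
 f(a) = C1*exp(-a) + C2*exp(a)


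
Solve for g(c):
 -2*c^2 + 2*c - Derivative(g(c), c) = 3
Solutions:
 g(c) = C1 - 2*c^3/3 + c^2 - 3*c


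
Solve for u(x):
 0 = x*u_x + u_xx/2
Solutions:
 u(x) = C1 + C2*erf(x)


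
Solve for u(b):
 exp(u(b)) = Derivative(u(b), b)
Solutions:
 u(b) = log(-1/(C1 + b))


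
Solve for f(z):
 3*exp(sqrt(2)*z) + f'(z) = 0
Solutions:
 f(z) = C1 - 3*sqrt(2)*exp(sqrt(2)*z)/2


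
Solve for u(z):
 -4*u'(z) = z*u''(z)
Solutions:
 u(z) = C1 + C2/z^3


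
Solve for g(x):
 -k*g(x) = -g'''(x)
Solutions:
 g(x) = C1*exp(k^(1/3)*x) + C2*exp(k^(1/3)*x*(-1 + sqrt(3)*I)/2) + C3*exp(-k^(1/3)*x*(1 + sqrt(3)*I)/2)


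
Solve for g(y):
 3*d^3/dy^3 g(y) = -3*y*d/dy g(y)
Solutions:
 g(y) = C1 + Integral(C2*airyai(-y) + C3*airybi(-y), y)


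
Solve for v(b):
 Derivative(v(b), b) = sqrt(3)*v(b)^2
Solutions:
 v(b) = -1/(C1 + sqrt(3)*b)


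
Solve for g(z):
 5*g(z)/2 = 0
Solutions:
 g(z) = 0


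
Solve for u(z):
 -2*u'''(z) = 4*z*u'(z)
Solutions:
 u(z) = C1 + Integral(C2*airyai(-2^(1/3)*z) + C3*airybi(-2^(1/3)*z), z)


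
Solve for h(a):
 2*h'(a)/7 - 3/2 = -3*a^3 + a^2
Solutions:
 h(a) = C1 - 21*a^4/8 + 7*a^3/6 + 21*a/4


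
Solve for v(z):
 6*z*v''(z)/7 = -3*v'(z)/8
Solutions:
 v(z) = C1 + C2*z^(9/16)


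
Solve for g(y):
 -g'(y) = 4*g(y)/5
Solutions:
 g(y) = C1*exp(-4*y/5)


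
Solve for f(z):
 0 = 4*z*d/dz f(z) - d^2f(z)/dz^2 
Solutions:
 f(z) = C1 + C2*erfi(sqrt(2)*z)


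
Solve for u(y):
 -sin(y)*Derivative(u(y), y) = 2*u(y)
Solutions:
 u(y) = C1*(cos(y) + 1)/(cos(y) - 1)


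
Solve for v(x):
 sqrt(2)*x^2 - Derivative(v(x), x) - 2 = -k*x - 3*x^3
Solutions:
 v(x) = C1 + k*x^2/2 + 3*x^4/4 + sqrt(2)*x^3/3 - 2*x


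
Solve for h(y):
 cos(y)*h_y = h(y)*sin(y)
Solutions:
 h(y) = C1/cos(y)


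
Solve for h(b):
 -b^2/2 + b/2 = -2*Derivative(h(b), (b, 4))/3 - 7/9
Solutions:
 h(b) = C1 + C2*b + C3*b^2 + C4*b^3 + b^6/480 - b^5/160 - 7*b^4/144


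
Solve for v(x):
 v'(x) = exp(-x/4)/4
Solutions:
 v(x) = C1 - 1/exp(x)^(1/4)


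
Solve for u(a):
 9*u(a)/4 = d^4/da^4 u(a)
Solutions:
 u(a) = C1*exp(-sqrt(6)*a/2) + C2*exp(sqrt(6)*a/2) + C3*sin(sqrt(6)*a/2) + C4*cos(sqrt(6)*a/2)


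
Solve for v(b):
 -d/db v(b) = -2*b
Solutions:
 v(b) = C1 + b^2


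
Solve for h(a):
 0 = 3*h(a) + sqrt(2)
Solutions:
 h(a) = -sqrt(2)/3


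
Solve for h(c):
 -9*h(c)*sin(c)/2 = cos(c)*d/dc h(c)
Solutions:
 h(c) = C1*cos(c)^(9/2)


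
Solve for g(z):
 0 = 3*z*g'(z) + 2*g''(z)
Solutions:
 g(z) = C1 + C2*erf(sqrt(3)*z/2)


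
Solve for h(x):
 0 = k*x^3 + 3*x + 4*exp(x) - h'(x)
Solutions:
 h(x) = C1 + k*x^4/4 + 3*x^2/2 + 4*exp(x)


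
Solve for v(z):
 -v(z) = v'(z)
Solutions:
 v(z) = C1*exp(-z)


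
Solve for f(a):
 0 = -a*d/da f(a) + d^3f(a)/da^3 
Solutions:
 f(a) = C1 + Integral(C2*airyai(a) + C3*airybi(a), a)


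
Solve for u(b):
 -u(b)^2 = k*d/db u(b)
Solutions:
 u(b) = k/(C1*k + b)


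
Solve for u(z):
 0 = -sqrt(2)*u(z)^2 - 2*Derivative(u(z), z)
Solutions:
 u(z) = 2/(C1 + sqrt(2)*z)


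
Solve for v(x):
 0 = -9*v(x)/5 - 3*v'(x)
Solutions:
 v(x) = C1*exp(-3*x/5)


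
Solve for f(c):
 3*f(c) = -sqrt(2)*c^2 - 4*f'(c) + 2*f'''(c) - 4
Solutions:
 f(c) = C1*exp(-6^(1/3)*c*(4*6^(1/3)/(sqrt(345) + 27)^(1/3) + (sqrt(345) + 27)^(1/3))/12)*sin(2^(1/3)*3^(1/6)*c*(-3^(2/3)*(sqrt(345) + 27)^(1/3)/12 + 2^(1/3)/(sqrt(345) + 27)^(1/3))) + C2*exp(-6^(1/3)*c*(4*6^(1/3)/(sqrt(345) + 27)^(1/3) + (sqrt(345) + 27)^(1/3))/12)*cos(2^(1/3)*3^(1/6)*c*(-3^(2/3)*(sqrt(345) + 27)^(1/3)/12 + 2^(1/3)/(sqrt(345) + 27)^(1/3))) + C3*exp(6^(1/3)*c*(4*6^(1/3)/(sqrt(345) + 27)^(1/3) + (sqrt(345) + 27)^(1/3))/6) - sqrt(2)*c^2/3 + 8*sqrt(2)*c/9 - 32*sqrt(2)/27 - 4/3


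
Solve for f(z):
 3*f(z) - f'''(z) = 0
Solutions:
 f(z) = C3*exp(3^(1/3)*z) + (C1*sin(3^(5/6)*z/2) + C2*cos(3^(5/6)*z/2))*exp(-3^(1/3)*z/2)


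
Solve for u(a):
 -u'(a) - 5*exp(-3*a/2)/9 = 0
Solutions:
 u(a) = C1 + 10*exp(-3*a/2)/27


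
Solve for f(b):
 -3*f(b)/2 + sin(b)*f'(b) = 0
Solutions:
 f(b) = C1*(cos(b) - 1)^(3/4)/(cos(b) + 1)^(3/4)


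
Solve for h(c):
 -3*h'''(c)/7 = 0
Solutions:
 h(c) = C1 + C2*c + C3*c^2


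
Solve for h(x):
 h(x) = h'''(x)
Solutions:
 h(x) = C3*exp(x) + (C1*sin(sqrt(3)*x/2) + C2*cos(sqrt(3)*x/2))*exp(-x/2)


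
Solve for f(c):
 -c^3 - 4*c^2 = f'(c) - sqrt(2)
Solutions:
 f(c) = C1 - c^4/4 - 4*c^3/3 + sqrt(2)*c


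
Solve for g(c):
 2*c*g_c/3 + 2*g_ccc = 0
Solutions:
 g(c) = C1 + Integral(C2*airyai(-3^(2/3)*c/3) + C3*airybi(-3^(2/3)*c/3), c)


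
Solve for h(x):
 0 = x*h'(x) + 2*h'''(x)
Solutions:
 h(x) = C1 + Integral(C2*airyai(-2^(2/3)*x/2) + C3*airybi(-2^(2/3)*x/2), x)


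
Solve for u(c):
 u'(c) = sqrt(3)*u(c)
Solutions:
 u(c) = C1*exp(sqrt(3)*c)


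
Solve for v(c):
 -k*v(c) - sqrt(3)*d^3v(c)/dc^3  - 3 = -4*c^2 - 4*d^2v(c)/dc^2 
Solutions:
 v(c) = C1*exp(c*(2^(2/3)*sqrt(3)*(81*k + sqrt((81*k - 128)^2 - 16384) - 128)^(1/3) - 3*2^(2/3)*I*(81*k + sqrt((81*k - 128)^2 - 16384) - 128)^(1/3) + 16*sqrt(3) - 384*2^(1/3)/((-sqrt(3) + 3*I)*(81*k + sqrt((81*k - 128)^2 - 16384) - 128)^(1/3)))/36) + C2*exp(c*(2^(2/3)*sqrt(3)*(81*k + sqrt((81*k - 128)^2 - 16384) - 128)^(1/3) + 3*2^(2/3)*I*(81*k + sqrt((81*k - 128)^2 - 16384) - 128)^(1/3) + 16*sqrt(3) + 384*2^(1/3)/((sqrt(3) + 3*I)*(81*k + sqrt((81*k - 128)^2 - 16384) - 128)^(1/3)))/36) + C3*exp(sqrt(3)*c*(-2^(2/3)*(81*k + sqrt((81*k - 128)^2 - 16384) - 128)^(1/3) + 8 - 32*2^(1/3)/(81*k + sqrt((81*k - 128)^2 - 16384) - 128)^(1/3))/18) + 4*c^2/k - 3/k + 32/k^2


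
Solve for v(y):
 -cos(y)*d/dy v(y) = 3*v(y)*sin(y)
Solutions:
 v(y) = C1*cos(y)^3


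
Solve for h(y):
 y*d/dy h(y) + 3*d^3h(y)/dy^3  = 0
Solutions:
 h(y) = C1 + Integral(C2*airyai(-3^(2/3)*y/3) + C3*airybi(-3^(2/3)*y/3), y)


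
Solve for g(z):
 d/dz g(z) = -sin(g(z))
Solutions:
 g(z) = -acos((-C1 - exp(2*z))/(C1 - exp(2*z))) + 2*pi
 g(z) = acos((-C1 - exp(2*z))/(C1 - exp(2*z)))


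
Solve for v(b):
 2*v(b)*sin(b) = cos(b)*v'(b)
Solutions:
 v(b) = C1/cos(b)^2


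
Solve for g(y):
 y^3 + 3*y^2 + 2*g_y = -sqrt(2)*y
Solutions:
 g(y) = C1 - y^4/8 - y^3/2 - sqrt(2)*y^2/4


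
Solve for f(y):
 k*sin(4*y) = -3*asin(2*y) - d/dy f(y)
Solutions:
 f(y) = C1 + k*cos(4*y)/4 - 3*y*asin(2*y) - 3*sqrt(1 - 4*y^2)/2


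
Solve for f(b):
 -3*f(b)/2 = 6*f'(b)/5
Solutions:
 f(b) = C1*exp(-5*b/4)


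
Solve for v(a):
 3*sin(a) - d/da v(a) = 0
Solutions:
 v(a) = C1 - 3*cos(a)


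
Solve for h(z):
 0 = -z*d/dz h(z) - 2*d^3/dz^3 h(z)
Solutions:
 h(z) = C1 + Integral(C2*airyai(-2^(2/3)*z/2) + C3*airybi(-2^(2/3)*z/2), z)


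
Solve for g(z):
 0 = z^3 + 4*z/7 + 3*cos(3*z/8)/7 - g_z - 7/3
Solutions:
 g(z) = C1 + z^4/4 + 2*z^2/7 - 7*z/3 + 8*sin(3*z/8)/7


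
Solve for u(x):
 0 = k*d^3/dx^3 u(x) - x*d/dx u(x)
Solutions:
 u(x) = C1 + Integral(C2*airyai(x*(1/k)^(1/3)) + C3*airybi(x*(1/k)^(1/3)), x)


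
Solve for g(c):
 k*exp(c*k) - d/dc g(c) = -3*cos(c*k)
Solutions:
 g(c) = C1 + exp(c*k) + 3*sin(c*k)/k


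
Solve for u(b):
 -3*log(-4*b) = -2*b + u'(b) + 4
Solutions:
 u(b) = C1 + b^2 - 3*b*log(-b) + b*(-6*log(2) - 1)


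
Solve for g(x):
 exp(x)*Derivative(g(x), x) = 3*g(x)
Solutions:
 g(x) = C1*exp(-3*exp(-x))


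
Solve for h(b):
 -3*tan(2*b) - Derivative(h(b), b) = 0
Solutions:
 h(b) = C1 + 3*log(cos(2*b))/2


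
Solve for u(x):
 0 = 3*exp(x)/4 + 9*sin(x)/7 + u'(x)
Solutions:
 u(x) = C1 - 3*exp(x)/4 + 9*cos(x)/7


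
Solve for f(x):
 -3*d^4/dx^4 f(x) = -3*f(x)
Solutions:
 f(x) = C1*exp(-x) + C2*exp(x) + C3*sin(x) + C4*cos(x)


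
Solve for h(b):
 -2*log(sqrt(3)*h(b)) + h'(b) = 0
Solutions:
 -Integral(1/(2*log(_y) + log(3)), (_y, h(b))) = C1 - b


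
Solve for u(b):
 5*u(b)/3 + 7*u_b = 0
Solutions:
 u(b) = C1*exp(-5*b/21)


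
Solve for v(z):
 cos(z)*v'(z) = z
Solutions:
 v(z) = C1 + Integral(z/cos(z), z)


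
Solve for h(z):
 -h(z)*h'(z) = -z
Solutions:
 h(z) = -sqrt(C1 + z^2)
 h(z) = sqrt(C1 + z^2)


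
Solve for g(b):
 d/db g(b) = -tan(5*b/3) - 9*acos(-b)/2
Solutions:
 g(b) = C1 - 9*b*acos(-b)/2 - 9*sqrt(1 - b^2)/2 + 3*log(cos(5*b/3))/5


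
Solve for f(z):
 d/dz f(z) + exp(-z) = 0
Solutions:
 f(z) = C1 + exp(-z)


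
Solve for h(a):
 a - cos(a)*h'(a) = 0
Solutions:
 h(a) = C1 + Integral(a/cos(a), a)


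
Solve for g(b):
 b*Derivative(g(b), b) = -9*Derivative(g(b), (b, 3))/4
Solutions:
 g(b) = C1 + Integral(C2*airyai(-2^(2/3)*3^(1/3)*b/3) + C3*airybi(-2^(2/3)*3^(1/3)*b/3), b)


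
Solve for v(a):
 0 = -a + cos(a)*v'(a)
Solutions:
 v(a) = C1 + Integral(a/cos(a), a)


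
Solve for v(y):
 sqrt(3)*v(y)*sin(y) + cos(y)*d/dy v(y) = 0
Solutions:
 v(y) = C1*cos(y)^(sqrt(3))


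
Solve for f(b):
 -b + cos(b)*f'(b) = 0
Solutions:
 f(b) = C1 + Integral(b/cos(b), b)


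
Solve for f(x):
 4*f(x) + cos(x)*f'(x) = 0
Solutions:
 f(x) = C1*(sin(x)^2 - 2*sin(x) + 1)/(sin(x)^2 + 2*sin(x) + 1)


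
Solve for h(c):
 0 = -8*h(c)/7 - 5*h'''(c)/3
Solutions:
 h(c) = C3*exp(-2*3^(1/3)*35^(2/3)*c/35) + (C1*sin(3^(5/6)*35^(2/3)*c/35) + C2*cos(3^(5/6)*35^(2/3)*c/35))*exp(3^(1/3)*35^(2/3)*c/35)


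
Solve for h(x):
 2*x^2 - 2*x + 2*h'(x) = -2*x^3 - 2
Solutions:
 h(x) = C1 - x^4/4 - x^3/3 + x^2/2 - x


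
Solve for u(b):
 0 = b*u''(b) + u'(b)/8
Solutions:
 u(b) = C1 + C2*b^(7/8)


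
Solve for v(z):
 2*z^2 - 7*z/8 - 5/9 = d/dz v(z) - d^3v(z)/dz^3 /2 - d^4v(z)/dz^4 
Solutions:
 v(z) = C1 + C2*exp(-z*((6*sqrt(318) + 107)^(-1/3) + 2 + (6*sqrt(318) + 107)^(1/3))/12)*sin(sqrt(3)*z*(-(6*sqrt(318) + 107)^(1/3) + (6*sqrt(318) + 107)^(-1/3))/12) + C3*exp(-z*((6*sqrt(318) + 107)^(-1/3) + 2 + (6*sqrt(318) + 107)^(1/3))/12)*cos(sqrt(3)*z*(-(6*sqrt(318) + 107)^(1/3) + (6*sqrt(318) + 107)^(-1/3))/12) + C4*exp(z*(-1 + (6*sqrt(318) + 107)^(-1/3) + (6*sqrt(318) + 107)^(1/3))/6) + 2*z^3/3 - 7*z^2/16 + 13*z/9


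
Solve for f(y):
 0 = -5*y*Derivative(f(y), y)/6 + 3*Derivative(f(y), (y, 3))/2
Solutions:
 f(y) = C1 + Integral(C2*airyai(15^(1/3)*y/3) + C3*airybi(15^(1/3)*y/3), y)


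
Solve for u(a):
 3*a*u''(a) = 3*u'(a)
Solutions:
 u(a) = C1 + C2*a^2


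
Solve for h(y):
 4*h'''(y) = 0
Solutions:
 h(y) = C1 + C2*y + C3*y^2


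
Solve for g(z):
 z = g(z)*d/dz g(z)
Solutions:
 g(z) = -sqrt(C1 + z^2)
 g(z) = sqrt(C1 + z^2)


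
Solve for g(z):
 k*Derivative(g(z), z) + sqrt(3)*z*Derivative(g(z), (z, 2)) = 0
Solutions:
 g(z) = C1 + z^(-sqrt(3)*re(k)/3 + 1)*(C2*sin(sqrt(3)*log(z)*Abs(im(k))/3) + C3*cos(sqrt(3)*log(z)*im(k)/3))


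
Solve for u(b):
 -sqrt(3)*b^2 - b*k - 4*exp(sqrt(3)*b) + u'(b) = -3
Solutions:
 u(b) = C1 + sqrt(3)*b^3/3 + b^2*k/2 - 3*b + 4*sqrt(3)*exp(sqrt(3)*b)/3


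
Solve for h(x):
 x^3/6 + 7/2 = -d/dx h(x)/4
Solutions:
 h(x) = C1 - x^4/6 - 14*x


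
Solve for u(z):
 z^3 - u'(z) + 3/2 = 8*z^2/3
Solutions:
 u(z) = C1 + z^4/4 - 8*z^3/9 + 3*z/2


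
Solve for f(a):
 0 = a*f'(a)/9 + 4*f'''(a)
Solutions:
 f(a) = C1 + Integral(C2*airyai(-6^(1/3)*a/6) + C3*airybi(-6^(1/3)*a/6), a)


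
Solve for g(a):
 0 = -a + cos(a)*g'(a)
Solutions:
 g(a) = C1 + Integral(a/cos(a), a)


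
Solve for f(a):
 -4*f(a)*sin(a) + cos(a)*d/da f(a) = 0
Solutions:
 f(a) = C1/cos(a)^4


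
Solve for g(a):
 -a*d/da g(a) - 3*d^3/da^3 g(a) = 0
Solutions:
 g(a) = C1 + Integral(C2*airyai(-3^(2/3)*a/3) + C3*airybi(-3^(2/3)*a/3), a)


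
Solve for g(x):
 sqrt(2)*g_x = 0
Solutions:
 g(x) = C1


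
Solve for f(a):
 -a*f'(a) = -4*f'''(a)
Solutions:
 f(a) = C1 + Integral(C2*airyai(2^(1/3)*a/2) + C3*airybi(2^(1/3)*a/2), a)


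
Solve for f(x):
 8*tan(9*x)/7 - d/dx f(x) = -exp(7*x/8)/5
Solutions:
 f(x) = C1 + 8*exp(7*x/8)/35 - 8*log(cos(9*x))/63


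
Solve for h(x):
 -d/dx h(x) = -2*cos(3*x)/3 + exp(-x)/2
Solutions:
 h(x) = C1 + 2*sin(3*x)/9 + exp(-x)/2


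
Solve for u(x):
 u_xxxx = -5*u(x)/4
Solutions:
 u(x) = (C1*sin(5^(1/4)*x/2) + C2*cos(5^(1/4)*x/2))*exp(-5^(1/4)*x/2) + (C3*sin(5^(1/4)*x/2) + C4*cos(5^(1/4)*x/2))*exp(5^(1/4)*x/2)


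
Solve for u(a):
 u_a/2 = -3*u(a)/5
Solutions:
 u(a) = C1*exp(-6*a/5)


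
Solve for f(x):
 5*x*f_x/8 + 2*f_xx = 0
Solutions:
 f(x) = C1 + C2*erf(sqrt(10)*x/8)


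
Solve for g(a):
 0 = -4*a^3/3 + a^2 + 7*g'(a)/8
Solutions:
 g(a) = C1 + 8*a^4/21 - 8*a^3/21


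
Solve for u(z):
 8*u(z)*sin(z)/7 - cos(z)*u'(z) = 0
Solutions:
 u(z) = C1/cos(z)^(8/7)


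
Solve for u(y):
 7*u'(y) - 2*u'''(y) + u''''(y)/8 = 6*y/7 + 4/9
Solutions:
 u(y) = C1 + C2*exp(2*y) + C3*exp(y*(7 - sqrt(77))) + C4*exp(y*(7 + sqrt(77))) + 3*y^2/49 + 4*y/63


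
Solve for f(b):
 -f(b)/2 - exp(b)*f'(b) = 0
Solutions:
 f(b) = C1*exp(exp(-b)/2)


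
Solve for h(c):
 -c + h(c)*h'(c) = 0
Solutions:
 h(c) = -sqrt(C1 + c^2)
 h(c) = sqrt(C1 + c^2)


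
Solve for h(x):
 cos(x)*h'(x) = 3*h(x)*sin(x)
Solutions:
 h(x) = C1/cos(x)^3


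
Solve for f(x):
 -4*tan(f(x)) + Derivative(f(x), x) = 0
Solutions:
 f(x) = pi - asin(C1*exp(4*x))
 f(x) = asin(C1*exp(4*x))


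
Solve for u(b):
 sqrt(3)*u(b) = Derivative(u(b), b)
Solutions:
 u(b) = C1*exp(sqrt(3)*b)


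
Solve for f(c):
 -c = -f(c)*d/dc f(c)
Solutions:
 f(c) = -sqrt(C1 + c^2)
 f(c) = sqrt(C1 + c^2)


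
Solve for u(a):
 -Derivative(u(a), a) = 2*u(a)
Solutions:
 u(a) = C1*exp(-2*a)


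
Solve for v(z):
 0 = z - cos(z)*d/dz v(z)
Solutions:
 v(z) = C1 + Integral(z/cos(z), z)


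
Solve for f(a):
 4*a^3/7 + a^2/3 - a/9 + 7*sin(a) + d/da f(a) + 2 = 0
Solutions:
 f(a) = C1 - a^4/7 - a^3/9 + a^2/18 - 2*a + 7*cos(a)


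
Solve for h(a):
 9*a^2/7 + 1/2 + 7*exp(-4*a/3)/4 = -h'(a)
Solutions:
 h(a) = C1 - 3*a^3/7 - a/2 + 21*exp(-4*a/3)/16


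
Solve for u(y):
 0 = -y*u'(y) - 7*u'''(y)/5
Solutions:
 u(y) = C1 + Integral(C2*airyai(-5^(1/3)*7^(2/3)*y/7) + C3*airybi(-5^(1/3)*7^(2/3)*y/7), y)


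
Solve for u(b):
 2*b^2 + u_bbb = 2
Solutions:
 u(b) = C1 + C2*b + C3*b^2 - b^5/30 + b^3/3


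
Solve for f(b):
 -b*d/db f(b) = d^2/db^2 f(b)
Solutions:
 f(b) = C1 + C2*erf(sqrt(2)*b/2)


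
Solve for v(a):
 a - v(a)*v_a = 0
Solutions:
 v(a) = -sqrt(C1 + a^2)
 v(a) = sqrt(C1 + a^2)


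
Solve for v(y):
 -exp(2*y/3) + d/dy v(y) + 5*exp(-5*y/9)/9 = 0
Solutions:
 v(y) = C1 + 3*exp(2*y/3)/2 + exp(-5*y/9)


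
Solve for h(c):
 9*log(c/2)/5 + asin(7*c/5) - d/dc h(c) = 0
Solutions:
 h(c) = C1 + 9*c*log(c)/5 + c*asin(7*c/5) - 9*c/5 - 9*c*log(2)/5 + sqrt(25 - 49*c^2)/7


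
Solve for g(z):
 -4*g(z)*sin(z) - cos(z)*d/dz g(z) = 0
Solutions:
 g(z) = C1*cos(z)^4


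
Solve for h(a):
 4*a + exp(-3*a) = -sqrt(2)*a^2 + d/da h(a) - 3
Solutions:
 h(a) = C1 + sqrt(2)*a^3/3 + 2*a^2 + 3*a - exp(-3*a)/3


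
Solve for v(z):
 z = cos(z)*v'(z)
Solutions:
 v(z) = C1 + Integral(z/cos(z), z)


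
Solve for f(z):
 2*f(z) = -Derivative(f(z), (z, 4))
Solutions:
 f(z) = (C1*sin(2^(3/4)*z/2) + C2*cos(2^(3/4)*z/2))*exp(-2^(3/4)*z/2) + (C3*sin(2^(3/4)*z/2) + C4*cos(2^(3/4)*z/2))*exp(2^(3/4)*z/2)


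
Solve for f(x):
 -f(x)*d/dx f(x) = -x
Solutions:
 f(x) = -sqrt(C1 + x^2)
 f(x) = sqrt(C1 + x^2)


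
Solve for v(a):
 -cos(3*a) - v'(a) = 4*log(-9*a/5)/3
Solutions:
 v(a) = C1 - 4*a*log(-a)/3 - 3*a*log(3) + a*log(15)/3 + 4*a/3 + a*log(5) - sin(3*a)/3


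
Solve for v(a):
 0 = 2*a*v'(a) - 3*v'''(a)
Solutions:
 v(a) = C1 + Integral(C2*airyai(2^(1/3)*3^(2/3)*a/3) + C3*airybi(2^(1/3)*3^(2/3)*a/3), a)


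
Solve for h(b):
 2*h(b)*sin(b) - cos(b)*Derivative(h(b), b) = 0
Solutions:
 h(b) = C1/cos(b)^2


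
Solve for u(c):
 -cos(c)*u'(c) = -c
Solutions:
 u(c) = C1 + Integral(c/cos(c), c)


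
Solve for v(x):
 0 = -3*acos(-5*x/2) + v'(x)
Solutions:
 v(x) = C1 + 3*x*acos(-5*x/2) + 3*sqrt(4 - 25*x^2)/5


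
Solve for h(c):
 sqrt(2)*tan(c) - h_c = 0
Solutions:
 h(c) = C1 - sqrt(2)*log(cos(c))


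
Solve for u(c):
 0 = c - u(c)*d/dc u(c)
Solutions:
 u(c) = -sqrt(C1 + c^2)
 u(c) = sqrt(C1 + c^2)


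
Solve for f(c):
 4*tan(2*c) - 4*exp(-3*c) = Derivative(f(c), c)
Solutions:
 f(c) = C1 + log(tan(2*c)^2 + 1) + 4*exp(-3*c)/3


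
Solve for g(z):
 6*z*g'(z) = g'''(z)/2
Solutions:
 g(z) = C1 + Integral(C2*airyai(12^(1/3)*z) + C3*airybi(12^(1/3)*z), z)


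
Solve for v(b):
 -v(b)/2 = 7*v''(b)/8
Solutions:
 v(b) = C1*sin(2*sqrt(7)*b/7) + C2*cos(2*sqrt(7)*b/7)


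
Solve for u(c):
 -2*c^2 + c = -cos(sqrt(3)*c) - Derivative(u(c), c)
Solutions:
 u(c) = C1 + 2*c^3/3 - c^2/2 - sqrt(3)*sin(sqrt(3)*c)/3


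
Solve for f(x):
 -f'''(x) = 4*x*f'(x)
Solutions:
 f(x) = C1 + Integral(C2*airyai(-2^(2/3)*x) + C3*airybi(-2^(2/3)*x), x)


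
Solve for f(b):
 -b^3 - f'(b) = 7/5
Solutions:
 f(b) = C1 - b^4/4 - 7*b/5


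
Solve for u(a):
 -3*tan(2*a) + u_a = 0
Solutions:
 u(a) = C1 - 3*log(cos(2*a))/2


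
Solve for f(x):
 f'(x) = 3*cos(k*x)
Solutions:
 f(x) = C1 + 3*sin(k*x)/k


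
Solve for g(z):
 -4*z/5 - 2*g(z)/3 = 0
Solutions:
 g(z) = -6*z/5


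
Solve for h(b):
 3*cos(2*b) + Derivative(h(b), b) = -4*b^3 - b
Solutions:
 h(b) = C1 - b^4 - b^2/2 - 3*sin(2*b)/2


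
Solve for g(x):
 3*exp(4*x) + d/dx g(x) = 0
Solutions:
 g(x) = C1 - 3*exp(4*x)/4


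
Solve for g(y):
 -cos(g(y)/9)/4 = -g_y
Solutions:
 -y/4 - 9*log(sin(g(y)/9) - 1)/2 + 9*log(sin(g(y)/9) + 1)/2 = C1


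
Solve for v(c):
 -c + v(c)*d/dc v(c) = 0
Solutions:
 v(c) = -sqrt(C1 + c^2)
 v(c) = sqrt(C1 + c^2)


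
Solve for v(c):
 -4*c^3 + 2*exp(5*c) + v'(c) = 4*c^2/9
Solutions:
 v(c) = C1 + c^4 + 4*c^3/27 - 2*exp(5*c)/5


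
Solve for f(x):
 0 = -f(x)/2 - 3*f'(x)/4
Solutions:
 f(x) = C1*exp(-2*x/3)


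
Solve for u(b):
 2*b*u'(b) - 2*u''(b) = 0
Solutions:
 u(b) = C1 + C2*erfi(sqrt(2)*b/2)


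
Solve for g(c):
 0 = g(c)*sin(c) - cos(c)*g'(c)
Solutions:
 g(c) = C1/cos(c)


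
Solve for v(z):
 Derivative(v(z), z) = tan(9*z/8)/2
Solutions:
 v(z) = C1 - 4*log(cos(9*z/8))/9


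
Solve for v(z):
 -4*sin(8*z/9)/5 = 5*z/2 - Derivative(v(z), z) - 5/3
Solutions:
 v(z) = C1 + 5*z^2/4 - 5*z/3 - 9*cos(8*z/9)/10


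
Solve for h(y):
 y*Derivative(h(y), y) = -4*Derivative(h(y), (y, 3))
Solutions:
 h(y) = C1 + Integral(C2*airyai(-2^(1/3)*y/2) + C3*airybi(-2^(1/3)*y/2), y)


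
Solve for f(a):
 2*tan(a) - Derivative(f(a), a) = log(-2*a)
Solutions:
 f(a) = C1 - a*log(-a) - a*log(2) + a - 2*log(cos(a))


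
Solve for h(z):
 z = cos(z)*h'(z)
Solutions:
 h(z) = C1 + Integral(z/cos(z), z)


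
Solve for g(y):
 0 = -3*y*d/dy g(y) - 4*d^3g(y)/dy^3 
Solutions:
 g(y) = C1 + Integral(C2*airyai(-6^(1/3)*y/2) + C3*airybi(-6^(1/3)*y/2), y)


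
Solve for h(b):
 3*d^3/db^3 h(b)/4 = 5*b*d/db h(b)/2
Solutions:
 h(b) = C1 + Integral(C2*airyai(10^(1/3)*3^(2/3)*b/3) + C3*airybi(10^(1/3)*3^(2/3)*b/3), b)
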